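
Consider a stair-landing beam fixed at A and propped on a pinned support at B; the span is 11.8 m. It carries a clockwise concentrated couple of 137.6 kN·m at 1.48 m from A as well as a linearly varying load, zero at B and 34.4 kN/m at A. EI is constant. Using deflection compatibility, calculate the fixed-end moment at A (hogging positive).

Take the reaction at B as the redundant and release it; the primary structure is a cantilever fixed at A.
Primary-structure tip deflection at B by superposition:
  clockwise couple 137.6 at a = 1.48: M₀a(2L − a)/(2EI) = 2252/EI
  triangular load, peak 34.4 at the fixed end: w₀L⁴/(30EI) = 22231/EI
  δ_0 = 24484/EI
Tip deflection under a unit load at B: L³/(3EI) = 547.7/EI.
Compatibility at B: δ_0 − R_B·δ_{BB} = 0, so R_B = 24484/547.7 = 44.7 kN.
Moment equilibrium about A: M_A = Σ(load moments about A) − R_B·L = 935.9 − 44.7×11.8 = 408.4 kN·m.

M_A = 408.4 kN·m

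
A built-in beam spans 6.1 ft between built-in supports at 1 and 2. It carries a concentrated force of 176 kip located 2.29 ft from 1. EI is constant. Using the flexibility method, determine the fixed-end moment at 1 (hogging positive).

M_1 = 157.2 kip·ft

Take the two fixed-end moments M_1, M_2 as redundants; the released structure is the simple span 12.
On the primary (simply-supported) span, the end slopes from the loading are:
  at 1: point load 176 at a = 2.29: Pab(L + b)/(6LEI) = 415.8/EI
  at 2: point load 176 at a = 2.29: Pab(L + a)/(6LEI) = 352/EI
  θ_10 = 415.8/EI,  θ_20 = 352/EI
Flexibility coefficients: a unit moment at one end gives L/(3EI) there and L/(6EI) at the far end, so f₁₁ = f₂₂ = 2.033/EI and f₁₂ = f₂₁ = 1.017/EI.
Compatibility — zero rotation at each built-in end:
  2.033 M_1 + 1.017 M_2 = 415.8
  1.017 M_1 + 2.033 M_2 = 352
Solving the pair gives M_1 = 157.2 kip·ft and M_2 = 94.5 kip·ft (hogging).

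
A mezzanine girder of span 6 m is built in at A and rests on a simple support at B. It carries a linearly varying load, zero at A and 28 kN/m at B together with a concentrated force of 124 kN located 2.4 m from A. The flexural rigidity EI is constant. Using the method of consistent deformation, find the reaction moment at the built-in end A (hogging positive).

M_A = 201.6 kN·m

Release the roller at B. Primary structure: cantilever fixed at A.
Deflection at B on the released cantilever, summing each load's contribution:
  triangular load, peak 28 at the free end: 11w₀L⁴/(120EI) = 3326/EI
  point load 124 at a = 2.4: Pa²(3L − a)/(6EI) = 1857/EI
  δ_0 = 5183/EI
Tip deflection under a unit load at B: L³/(3EI) = 72/EI.
The prop prevents deflection at B: R_B = δ_0/δ_{BB} = 5183/72 = 71.99 kN.
Moment equilibrium about A: M_A = Σ(load moments about A) − R_B·L = 633.6 − 71.99×6 = 201.6 kN·m.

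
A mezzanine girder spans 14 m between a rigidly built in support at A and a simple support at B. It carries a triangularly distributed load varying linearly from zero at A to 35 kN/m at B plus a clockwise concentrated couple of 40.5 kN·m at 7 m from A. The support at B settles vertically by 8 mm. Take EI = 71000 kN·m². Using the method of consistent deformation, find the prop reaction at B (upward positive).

R_B = 137.4 kN

Release the roller at B. Primary structure: cantilever fixed at A.
Primary-structure tip deflection at B by superposition:
  triangular load, peak 35 at the free end: 11w₀L⁴/(120EI) = 123251/EI
  clockwise couple 40.5 at a = 7: M₀a(2L − a)/(2EI) = 2977/EI
  δ_0 = 126228/EI
Flexibility coefficient — unit upward force at B: δ_{BB} = L³/(3EI) = 914.7/EI.
With EI = 71000 kN·m²: δ_0 = 1.7779 m and δ_{BB} = 0.012883 m/kN.
Compatibility — the beam at B must follow the support down by 0.008 m: δ_0 − R_B·δ_{BB} = 0.008, so R_B = (1.7779 − 0.008)/0.012883 = 137.4 kN.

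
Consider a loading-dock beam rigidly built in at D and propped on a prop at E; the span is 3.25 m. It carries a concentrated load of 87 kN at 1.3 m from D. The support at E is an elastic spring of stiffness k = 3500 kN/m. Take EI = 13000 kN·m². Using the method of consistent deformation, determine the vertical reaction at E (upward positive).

Take the reaction at E as the redundant and release it; the primary structure is a cantilever fixed at D.
Free-end deflection of the primary structure under the applied loading (downward +):
  point load 87 at a = 1.3: Pa²(3L − a)/(6EI) = 207.1/EI
Flexibility coefficient — unit upward force at E: δ_{EE} = L³/(3EI) = 11.44/EI.
With EI = 13000 kN·m²: δ_0 = 0.015928 m and δ_{EE} = 0.00088 m/kN.
Compatibility — the spring shortens by R_E/k under the reaction it provides: δ_0 − R_E·δ_{EE} = R_E/k. With 1/k = 0.000286 m/kN, R_E = δ_0 / (δ_{EE} + 1/k) = 0.015928 / (0.00088 + 0.000286) = 13.66 kN.

R_E = 13.66 kN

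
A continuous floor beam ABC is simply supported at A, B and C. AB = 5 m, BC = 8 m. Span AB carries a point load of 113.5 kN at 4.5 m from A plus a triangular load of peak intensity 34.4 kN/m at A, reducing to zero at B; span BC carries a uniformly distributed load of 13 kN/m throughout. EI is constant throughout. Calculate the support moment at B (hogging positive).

Insert a hinge at B; M_B is the redundant, and each span becomes simply supported.
End slopes at the hinge B, treating each span as simply supported:
  span AB: point load 113.5 at a = 4.5: Pab(L + a)/(6LEI) = 80.87/EI
  span AB: triangular load, peak 34.4: 7w₀L³/(360EI) = 83.61/EI
  span BC: UDL 13: wL³/(24EI) = 277.3/EI
  relative rotation θ_0 = (164.5 + 277.3)/EI = 441.8/EI
A unit hogging moment at B produces rotation L₁/(3EI) + L₂/(3EI) = 4.333/EI.
Slope continuity at B: θ_0 = M_B·4.333/EI, so M_B = 441.8/4.333 = 102 kN·m (hogging).

M_B = 102 kN·m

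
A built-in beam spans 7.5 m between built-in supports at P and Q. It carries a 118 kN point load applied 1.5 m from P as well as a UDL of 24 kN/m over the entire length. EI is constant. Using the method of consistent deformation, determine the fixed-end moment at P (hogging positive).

Release both end moments; the primary structure is a simply-supported span PQ with redundants M_P and M_Q.
Simple-span end rotations at P and Q under the given loads:
  at P: point load 118 at a = 1.5: Pab(L + b)/(6LEI) = 318.6/EI
  at Q: point load 118 at a = 1.5: Pab(L + a)/(6LEI) = 212.4/EI
  at P: UDL 24: wL³/(24EI) = 421.9/EI
  at Q: UDL 24: wL³/(24EI) = 421.9/EI
  θ_P0 = 740.5/EI,  θ_Q0 = 634.3/EI
Flexibility coefficients: a unit moment at one end gives L/(3EI) there and L/(6EI) at the far end, so f₁₁ = f₂₂ = 2.5/EI and f₁₂ = f₂₁ = 1.25/EI.
Compatibility — zero rotation at each built-in end:
  2.5 M_P + 1.25 M_Q = 740.5
  1.25 M_P + 2.5 M_Q = 634.3
Solving the pair gives M_P = 225.8 kN·m and M_Q = 140.8 kN·m (hogging).

M_P = 225.8 kN·m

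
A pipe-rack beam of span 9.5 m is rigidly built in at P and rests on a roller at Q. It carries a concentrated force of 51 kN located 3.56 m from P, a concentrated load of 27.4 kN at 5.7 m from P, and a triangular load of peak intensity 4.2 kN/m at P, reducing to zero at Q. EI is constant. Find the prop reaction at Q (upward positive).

Take the reaction at Q as the redundant and release it; the primary structure is a cantilever fixed at P.
Primary-structure tip deflection at Q by superposition:
  point load 51 at a = 3.56: Pa²(3L − a)/(6EI) = 2687/EI
  point load 27.4 at a = 5.7: Pa²(3L − a)/(6EI) = 3383/EI
  triangular load, peak 4.2 at the fixed end: w₀L⁴/(30EI) = 1140/EI
  δ_0 = 7210/EI
Flexibility coefficient — unit upward force at Q: δ_{QQ} = L³/(3EI) = 285.8/EI.
The prop prevents deflection at Q: R_Q = δ_0/δ_{QQ} = 7210/285.8 = 25.23 kN.

R_Q = 25.23 kN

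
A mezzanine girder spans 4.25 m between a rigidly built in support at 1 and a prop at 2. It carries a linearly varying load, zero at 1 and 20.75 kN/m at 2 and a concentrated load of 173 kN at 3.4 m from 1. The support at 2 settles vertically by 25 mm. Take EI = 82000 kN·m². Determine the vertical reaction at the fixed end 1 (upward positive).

Take the reaction at 2 as the redundant and release it; the primary structure is a cantilever fixed at 1.
Primary-structure tip deflection at 2 by superposition:
  triangular load, peak 20.75 at the free end: 11w₀L⁴/(120EI) = 620.6/EI
  point load 173 at a = 3.4: Pa²(3L − a)/(6EI) = 3116/EI
  δ_0 = 3737/EI
Tip deflection under a unit load at 2: L³/(3EI) = 25.59/EI.
With EI = 82000 kN·m²: δ_0 = 0.045574 m and δ_{22} = 0.000312 m/kN.
Compatibility — the beam at 2 must follow the support down by 0.025 m: δ_0 − R_2·δ_{22} = 0.025, so R_2 = (0.045574 − 0.025)/0.000312 = 65.93 kN.
Vertical equilibrium: R_1 = ΣP − R_2 = 217.1 − 65.93 = 151.2 kN.

R_1 = 151.2 kN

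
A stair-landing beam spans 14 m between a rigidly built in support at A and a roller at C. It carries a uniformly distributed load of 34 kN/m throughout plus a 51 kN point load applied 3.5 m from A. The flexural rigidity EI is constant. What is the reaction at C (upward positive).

Release the roller at C. Primary structure: cantilever fixed at A.
Primary-structure tip deflection at C by superposition:
  UDL 34: wL⁴/(8EI) = 163268/EI
  point load 51 at a = 3.5: Pa²(3L − a)/(6EI) = 4009/EI
  δ_0 = 167277/EI
Flexibility coefficient — unit upward force at C: δ_{CC} = L³/(3EI) = 914.7/EI.
Compatibility at C: δ_0 − R_C·δ_{CC} = 0, so R_C = 167277/914.7 = 182.9 kN.

R_C = 182.9 kN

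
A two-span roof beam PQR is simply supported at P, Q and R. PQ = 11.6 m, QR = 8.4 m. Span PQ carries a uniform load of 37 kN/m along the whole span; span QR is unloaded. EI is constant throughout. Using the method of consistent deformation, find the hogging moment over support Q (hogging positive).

Insert a hinge at Q; M_Q is the redundant, and each span becomes simply supported.
Rotations at Q on the released spans (each span's end-slope, ×1/EI):
  span PQ: UDL 37: wL³/(24EI) = 2406/EI
  relative rotation θ_0 = (2406 + 0)/EI = 2406/EI
A unit hogging moment at Q produces rotation L₁/(3EI) + L₂/(3EI) = 6.667/EI.
Compatibility: M_Q·(L₁+L₂)/(3EI) = θ_0, giving M_Q = 361 kN·m (hogging).

M_Q = 361 kN·m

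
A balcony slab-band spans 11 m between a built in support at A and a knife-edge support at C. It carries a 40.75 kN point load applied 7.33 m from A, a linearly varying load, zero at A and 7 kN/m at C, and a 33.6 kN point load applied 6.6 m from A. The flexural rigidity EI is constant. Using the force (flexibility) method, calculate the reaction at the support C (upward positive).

R_C = 56.8 kN

Remove the prop at C; the released (primary) structure is a cantilever built in at A.
Free-end deflection of the primary structure under the applied loading (downward +):
  point load 40.75 at a = 7.33: Pa²(3L − a)/(6EI) = 9367/EI
  triangular load, peak 7 at the free end: 11w₀L⁴/(120EI) = 9395/EI
  point load 33.6 at a = 6.6: Pa²(3L − a)/(6EI) = 6440/EI
  δ_0 = 25202/EI
Tip deflection under a unit load at C: L³/(3EI) = 443.7/EI.
The prop prevents deflection at C: R_C = δ_0/δ_{CC} = 25202/443.7 = 56.8 kN.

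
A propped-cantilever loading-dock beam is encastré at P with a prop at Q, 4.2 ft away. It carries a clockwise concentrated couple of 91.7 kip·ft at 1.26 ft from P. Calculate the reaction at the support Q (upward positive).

R_Q = 16.7 kip

Remove the prop at Q; the released (primary) structure is a cantilever built in at P.
Deflection at Q on the released cantilever, summing each load's contribution:
  clockwise couple 91.7 at a = 1.26: M₀a(2L − a)/(2EI) = 412.5/EI
Tip deflection under a unit load at Q: L³/(3EI) = 24.7/EI.
Compatibility at Q: δ_0 − R_Q·δ_{QQ} = 0, so R_Q = 412.5/24.7 = 16.7 kip.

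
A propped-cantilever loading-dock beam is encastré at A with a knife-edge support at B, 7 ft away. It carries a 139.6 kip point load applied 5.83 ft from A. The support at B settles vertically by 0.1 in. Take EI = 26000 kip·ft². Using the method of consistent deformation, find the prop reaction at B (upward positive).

R_B = 103 kip

Release the roller at B. Primary structure: cantilever fixed at A.
Primary-structure tip deflection at B by superposition:
  point load 139.6 at a = 5.83: Pa²(3L − a)/(6EI) = 11997/EI
Flexibility coefficient — unit upward force at B: δ_{BB} = L³/(3EI) = 114.3/EI.
With EI = 26000 kip·ft²: δ_0 = 0.46141 ft and δ_{BB} = 0.004397 ft/kip.
Compatibility — the beam at B must follow the support down by 0.008333 ft: δ_0 − R_B·δ_{BB} = 0.008333, so R_B = (0.46141 − 0.008333)/0.004397 = 103 kip.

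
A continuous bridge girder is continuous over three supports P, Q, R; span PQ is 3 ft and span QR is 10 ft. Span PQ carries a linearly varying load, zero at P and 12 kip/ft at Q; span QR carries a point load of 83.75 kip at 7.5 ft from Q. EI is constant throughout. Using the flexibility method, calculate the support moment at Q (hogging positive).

Take M_Q as the redundant. Released structure: two simple spans PQ and QR with a hinge at Q.
End slopes at the hinge Q, treating each span as simply supported:
  span PQ: triangular load, peak 12: w₀L³/(45EI) = 7.2/EI
  span QR: point load 83.75 at a = 7.5: Pab(L + b)/(6LEI) = 327.1/EI
  relative rotation θ_0 = (7.2 + 327.1)/EI = 334.3/EI
A unit hogging moment at Q produces rotation L₁/(3EI) + L₂/(3EI) = 4.333/EI.
Slope continuity at Q: θ_0 = M_Q·4.333/EI, so M_Q = 334.3/4.333 = 77.16 kip·ft (hogging).

M_Q = 77.16 kip·ft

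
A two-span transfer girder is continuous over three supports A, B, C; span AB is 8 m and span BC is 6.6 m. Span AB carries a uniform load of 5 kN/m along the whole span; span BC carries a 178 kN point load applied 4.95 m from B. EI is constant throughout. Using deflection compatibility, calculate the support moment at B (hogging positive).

M_B = 84.15 kN·m

Take M_B as the redundant. Released structure: two simple spans AB and BC with a hinge at B.
Discontinuity in slope at B on the released structure — sum the simple-span end rotations:
  span AB: UDL 5: wL³/(24EI) = 106.7/EI
  span BC: point load 178 at a = 4.95: Pab(L + b)/(6LEI) = 302.9/EI
  relative rotation θ_0 = (106.7 + 302.9)/EI = 409.5/EI
A unit hogging moment at B produces rotation L₁/(3EI) + L₂/(3EI) = 4.867/EI.
Slope continuity at B: θ_0 = M_B·4.867/EI, so M_B = 409.5/4.867 = 84.15 kN·m (hogging).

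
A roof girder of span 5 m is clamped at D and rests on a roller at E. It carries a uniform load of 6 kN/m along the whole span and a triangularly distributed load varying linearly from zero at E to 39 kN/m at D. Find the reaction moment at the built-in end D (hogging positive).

M_D = 83.75 kN·m

Release the roller at E. Primary structure: cantilever fixed at D.
Free-end deflection of the primary structure under the applied loading (downward +):
  UDL 6: wL⁴/(8EI) = 468.8/EI
  triangular load, peak 39 at the fixed end: w₀L⁴/(30EI) = 812.5/EI
  δ_0 = 1281/EI
Flexibility coefficient — unit upward force at E: δ_{EE} = L³/(3EI) = 41.67/EI.
Compatibility at E: δ_0 − R_E·δ_{EE} = 0, so R_E = 1281/41.67 = 30.75 kN.
Moment equilibrium about D: M_D = Σ(load moments about D) − R_E·L = 237.5 − 30.75×5 = 83.75 kN·m.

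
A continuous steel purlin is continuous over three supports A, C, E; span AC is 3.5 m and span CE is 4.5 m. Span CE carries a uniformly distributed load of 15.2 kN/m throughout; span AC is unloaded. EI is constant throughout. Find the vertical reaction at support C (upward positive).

Insert a hinge at C; M_C is the redundant, and each span becomes simply supported.
Discontinuity in slope at C on the released structure — sum the simple-span end rotations:
  span CE: UDL 15.2: wL³/(24EI) = 57.71/EI
  relative rotation θ_0 = (0 + 57.71)/EI = 57.71/EI
A unit hogging moment at C produces rotation L₁/(3EI) + L₂/(3EI) = 2.667/EI.
Slope continuity at C: θ_0 = M_C·2.667/EI, so M_C = 57.71/2.667 = 21.64 kN·m (hogging).
Span AC, ΣM about A with M_C applied at C: R_C^{AC}·3.5 = 0 + 21.64, so R_C^{AC} = 6.183 kN and R_A = 0 − 6.183 = -6.183 kN.
Span CE, ΣM about E: R_C^{CE}·4.5 = 153.9 + 21.64, so R_C^{CE} = 39.01 kN and R_E = 68.4 − 39.01 = 29.39 kN.
R_C = 6.183 + 39.01 = 45.19 kN.

R_C = 45.19 kN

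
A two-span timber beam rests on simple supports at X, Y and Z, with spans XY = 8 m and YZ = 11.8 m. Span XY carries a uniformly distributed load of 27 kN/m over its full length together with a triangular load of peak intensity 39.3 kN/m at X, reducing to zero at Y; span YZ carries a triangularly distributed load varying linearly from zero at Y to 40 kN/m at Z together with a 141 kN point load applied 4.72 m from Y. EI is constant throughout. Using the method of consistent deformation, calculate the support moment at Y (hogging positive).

Release continuity at Y by inserting a hinge; the redundant is the internal moment M_Y. The primary structure is two simply-supported spans XY and YZ.
Rotations at Y on the released spans (each span's end-slope, ×1/EI):
  span XY: UDL 27: wL³/(24EI) = 576/EI
  span XY: triangular load, peak 39.3: 7w₀L³/(360EI) = 391.3/EI
  span YZ: triangular load, peak 40: 7w₀L³/(360EI) = 1278/EI
  span YZ: point load 141 at a = 4.72: Pab(L + b)/(6LEI) = 1257/EI
  relative rotation θ_0 = (967.3 + 2534)/EI = 3502/EI
A unit hogging moment at Y produces rotation L₁/(3EI) + L₂/(3EI) = 6.6/EI.
Compatibility: M_Y·(L₁+L₂)/(3EI) = θ_0, giving M_Y = 530.6 kN·m (hogging).

M_Y = 530.6 kN·m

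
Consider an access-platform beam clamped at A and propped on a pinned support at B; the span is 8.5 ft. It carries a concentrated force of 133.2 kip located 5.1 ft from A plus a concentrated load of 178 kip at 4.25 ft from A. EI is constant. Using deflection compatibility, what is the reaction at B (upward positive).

Remove the prop at B; the released (primary) structure is a cantilever built in at A.
Deflection at B on the released cantilever, summing each load's contribution:
  point load 133.2 at a = 5.1: Pa²(3L − a)/(6EI) = 11779/EI
  point load 178 at a = 4.25: Pa²(3L − a)/(6EI) = 11387/EI
  δ_0 = 23166/EI
Tip deflection under a unit load at B: L³/(3EI) = 204.7/EI.
The prop prevents deflection at B: R_B = δ_0/δ_{BB} = 23166/204.7 = 113.2 kip.

R_B = 113.2 kip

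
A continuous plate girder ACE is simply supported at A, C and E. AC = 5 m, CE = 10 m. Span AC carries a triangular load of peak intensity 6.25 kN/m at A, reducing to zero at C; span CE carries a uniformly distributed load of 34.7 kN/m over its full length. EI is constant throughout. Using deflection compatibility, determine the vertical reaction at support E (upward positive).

Release continuity at C by inserting a hinge; the redundant is the internal moment M_C. The primary structure is two simply-supported spans AC and CE.
Discontinuity in slope at C on the released structure — sum the simple-span end rotations:
  span AC: triangular load, peak 6.25: 7w₀L³/(360EI) = 15.19/EI
  span CE: UDL 34.7: wL³/(24EI) = 1446/EI
  relative rotation θ_0 = (15.19 + 1446)/EI = 1461/EI
A unit hogging moment at C produces rotation L₁/(3EI) + L₂/(3EI) = 5/EI.
Compatibility: M_C·(L₁+L₂)/(3EI) = θ_0, giving M_C = 292.2 kN·m (hogging).
Span CE, ΣM about E: R_C^{CE}·10 = 1735 + 292.2, so R_C^{CE} = 202.7 kN and R_E = 347 − 202.7 = 144.3 kN.

R_E = 144.3 kN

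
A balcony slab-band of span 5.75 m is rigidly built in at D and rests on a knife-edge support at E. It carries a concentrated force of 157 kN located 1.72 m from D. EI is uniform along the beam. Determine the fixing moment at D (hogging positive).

Release the roller at E. Primary structure: cantilever fixed at D.
Free-end deflection of the primary structure under the applied loading (downward +):
  point load 157 at a = 1.72: Pa²(3L − a)/(6EI) = 1202/EI
Flexibility coefficient — unit upward force at E: δ_{EE} = L³/(3EI) = 63.37/EI.
Compatibility at E: δ_0 − R_E·δ_{EE} = 0, so R_E = 1202/63.37 = 18.97 kN.
Moment equilibrium about D: M_D = Σ(load moments about D) − R_E·L = 270 − 18.97×5.75 = 161 kN·m.

M_D = 161 kN·m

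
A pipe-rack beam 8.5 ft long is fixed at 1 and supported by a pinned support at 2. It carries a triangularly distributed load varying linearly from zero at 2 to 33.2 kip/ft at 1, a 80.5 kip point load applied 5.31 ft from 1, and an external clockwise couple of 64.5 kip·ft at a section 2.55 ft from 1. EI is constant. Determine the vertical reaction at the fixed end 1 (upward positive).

Take the reaction at 2 as the redundant and release it; the primary structure is a cantilever fixed at 1.
Free-end deflection of the primary structure under the applied loading (downward +):
  triangular load, peak 33.2 at the fixed end: w₀L⁴/(30EI) = 5777/EI
  point load 80.5 at a = 5.31: Pa²(3L − a)/(6EI) = 7638/EI
  clockwise couple 64.5 at a = 2.55: M₀a(2L − a)/(2EI) = 1188/EI
  δ_0 = 14603/EI
Flexibility coefficient — unit upward force at 2: δ_{22} = L³/(3EI) = 204.7/EI.
Compatibility at 2: δ_0 − R_2·δ_{22} = 0, so R_2 = 14603/204.7 = 71.34 kip.
Vertical equilibrium: R_1 = ΣP − R_2 = 221.6 − 71.34 = 150.3 kip.

R_1 = 150.3 kip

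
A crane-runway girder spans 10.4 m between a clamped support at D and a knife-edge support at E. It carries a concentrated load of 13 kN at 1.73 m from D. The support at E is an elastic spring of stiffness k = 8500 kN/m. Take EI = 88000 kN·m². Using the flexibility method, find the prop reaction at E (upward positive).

Take the reaction at E as the redundant and release it; the primary structure is a cantilever fixed at D.
Downward deflection at the released point E due to the loads:
  point load 13 at a = 1.73: Pa²(3L − a)/(6EI) = 191.1/EI
Flexibility coefficient — unit upward force at E: δ_{EE} = L³/(3EI) = 375/EI.
With EI = 88000 kN·m²: δ_0 = 0.002172 m and δ_{EE} = 0.004261 m/kN.
Compatibility — the spring shortens by R_E/k under the reaction it provides: δ_0 − R_E·δ_{EE} = R_E/k. With 1/k = 0.000118 m/kN, R_E = δ_0 / (δ_{EE} + 1/k) = 0.002172 / (0.004261 + 0.000118) = 0.496 kN.

R_E = 0.496 kN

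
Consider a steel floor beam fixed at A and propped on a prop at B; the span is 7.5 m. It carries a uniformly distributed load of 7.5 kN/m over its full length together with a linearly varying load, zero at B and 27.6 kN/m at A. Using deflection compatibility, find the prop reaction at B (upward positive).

R_B = 41.79 kN

Release the roller at B. Primary structure: cantilever fixed at A.
Deflection at B on the released cantilever, summing each load's contribution:
  UDL 7.5: wL⁴/(8EI) = 2966/EI
  triangular load, peak 27.6 at the fixed end: w₀L⁴/(30EI) = 2911/EI
  δ_0 = 5877/EI
Tip deflection under a unit load at B: L³/(3EI) = 140.6/EI.
The prop prevents deflection at B: R_B = δ_0/δ_{BB} = 5877/140.6 = 41.79 kN.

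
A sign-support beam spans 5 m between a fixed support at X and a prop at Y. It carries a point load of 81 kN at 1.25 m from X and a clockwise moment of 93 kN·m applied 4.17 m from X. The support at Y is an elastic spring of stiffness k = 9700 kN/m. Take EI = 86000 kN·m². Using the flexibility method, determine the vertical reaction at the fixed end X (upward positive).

Take the reaction at Y as the redundant and release it; the primary structure is a cantilever fixed at X.
Free-end deflection of the primary structure under the applied loading (downward +):
  point load 81 at a = 1.25: Pa²(3L − a)/(6EI) = 290/EI
  clockwise couple 93 at a = 4.17: M₀a(2L − a)/(2EI) = 1130/EI
  δ_0 = 1421/EI
Tip deflection under a unit load at Y: L³/(3EI) = 41.67/EI.
With EI = 86000 kN·m²: δ_0 = 0.016518 m and δ_{YY} = 0.000484 m/kN.
Compatibility — the spring shortens by R_Y/k under the reaction it provides: δ_0 − R_Y·δ_{YY} = R_Y/k. With 1/k = 0.000103 m/kN, R_Y = δ_0 / (δ_{YY} + 1/k) = 0.016518 / (0.000484 + 0.000103) = 28.11 kN.
Vertical equilibrium: R_X = ΣP − R_Y = 81 − 28.11 = 52.89 kN.

R_X = 52.89 kN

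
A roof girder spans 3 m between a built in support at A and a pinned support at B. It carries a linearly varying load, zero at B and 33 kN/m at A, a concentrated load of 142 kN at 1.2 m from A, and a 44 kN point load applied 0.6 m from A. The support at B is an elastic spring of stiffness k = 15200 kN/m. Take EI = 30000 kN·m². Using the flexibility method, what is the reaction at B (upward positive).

Release the roller at B. Primary structure: cantilever fixed at A.
Downward deflection at the released point B due to the loads:
  triangular load, peak 33 at the fixed end: w₀L⁴/(30EI) = 89.1/EI
  point load 142 at a = 1.2: Pa²(3L − a)/(6EI) = 265.8/EI
  point load 44 at a = 0.6: Pa²(3L − a)/(6EI) = 22.18/EI
  δ_0 = 377.1/EI
Tip deflection under a unit load at B: L³/(3EI) = 9/EI.
With EI = 30000 kN·m²: δ_0 = 0.01257 m and δ_{BB} = 0.0003 m/kN.
Compatibility — the spring shortens by R_B/k under the reaction it provides: δ_0 − R_B·δ_{BB} = R_B/k. With 1/k = 0.000066 m/kN, R_B = δ_0 / (δ_{BB} + 1/k) = 0.01257 / (0.0003 + 0.000066) = 34.36 kN.

R_B = 34.36 kN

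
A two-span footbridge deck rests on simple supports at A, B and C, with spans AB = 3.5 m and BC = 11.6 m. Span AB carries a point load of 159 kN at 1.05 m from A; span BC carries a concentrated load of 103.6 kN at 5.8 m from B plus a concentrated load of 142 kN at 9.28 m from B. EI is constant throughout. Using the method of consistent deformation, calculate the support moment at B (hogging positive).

M_B = 312.2 kN·m

Insert a hinge at B; M_B is the redundant, and each span becomes simply supported.
Discontinuity in slope at B on the released structure — sum the simple-span end rotations:
  span AB: point load 159 at a = 1.05: Pab(L + a)/(6LEI) = 88.62/EI
  span BC: point load 103.6 at a = 5.8: Pab(L + b)/(6LEI) = 871.3/EI
  span BC: point load 142 at a = 9.28: Pab(L + b)/(6LEI) = 611.4/EI
  relative rotation θ_0 = (88.62 + 1483)/EI = 1571/EI
A unit hogging moment at B produces rotation L₁/(3EI) + L₂/(3EI) = 5.033/EI.
Slope continuity at B: θ_0 = M_B·5.033/EI, so M_B = 1571/5.033 = 312.2 kN·m (hogging).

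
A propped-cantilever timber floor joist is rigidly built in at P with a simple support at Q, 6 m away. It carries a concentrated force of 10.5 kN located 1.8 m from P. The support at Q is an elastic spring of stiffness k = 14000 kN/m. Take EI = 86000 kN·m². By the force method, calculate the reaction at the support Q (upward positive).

R_Q = 1.175 kN

Take the reaction at Q as the redundant and release it; the primary structure is a cantilever fixed at P.
Free-end deflection of the primary structure under the applied loading (downward +):
  point load 10.5 at a = 1.8: Pa²(3L − a)/(6EI) = 91.85/EI
Tip deflection under a unit load at Q: L³/(3EI) = 72/EI.
With EI = 86000 kN·m²: δ_0 = 0.001068 m and δ_{QQ} = 0.000837 m/kN.
Compatibility — the spring shortens by R_Q/k under the reaction it provides: δ_0 − R_Q·δ_{QQ} = R_Q/k. With 1/k = 0.000071 m/kN, R_Q = δ_0 / (δ_{QQ} + 1/k) = 0.001068 / (0.000837 + 0.000071) = 1.175 kN.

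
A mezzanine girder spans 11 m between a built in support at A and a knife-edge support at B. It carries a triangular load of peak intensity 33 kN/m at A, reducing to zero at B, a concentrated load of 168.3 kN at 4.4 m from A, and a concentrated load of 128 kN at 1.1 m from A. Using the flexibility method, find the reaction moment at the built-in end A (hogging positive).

M_A = 742 kN·m

Remove the prop at B; the released (primary) structure is a cantilever built in at A.
Free-end deflection of the primary structure under the applied loading (downward +):
  triangular load, peak 33 at the fixed end: w₀L⁴/(30EI) = 16105/EI
  point load 168.3 at a = 4.4: Pa²(3L − a)/(6EI) = 15531/EI
  point load 128 at a = 1.1: Pa²(3L − a)/(6EI) = 823.4/EI
  δ_0 = 32460/EI
Flexibility coefficient — unit upward force at B: δ_{BB} = L³/(3EI) = 443.7/EI.
Compatibility at B: δ_0 − R_B·δ_{BB} = 0, so R_B = 32460/443.7 = 73.16 kN.
Moment equilibrium about A: M_A = Σ(load moments about A) − R_B·L = 1547 − 73.16×11 = 742 kN·m.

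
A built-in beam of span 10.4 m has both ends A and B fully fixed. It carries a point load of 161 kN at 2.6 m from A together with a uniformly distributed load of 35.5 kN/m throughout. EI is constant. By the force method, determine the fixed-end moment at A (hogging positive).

Take the two fixed-end moments M_A, M_B as redundants; the released structure is the simple span AB.
End rotations of the released simple span under the applied load (×1/EI):
  at A: point load 161 at a = 2.6: Pab(L + b)/(6LEI) = 952.3/EI
  at B: point load 161 at a = 2.6: Pab(L + a)/(6LEI) = 680.2/EI
  at A: UDL 35.5: wL³/(24EI) = 1664/EI
  at B: UDL 35.5: wL³/(24EI) = 1664/EI
  θ_A0 = 2616/EI,  θ_B0 = 2344/EI
Flexibility coefficients: a unit moment at one end gives L/(3EI) there and L/(6EI) at the far end, so f₁₁ = f₂₂ = 3.467/EI and f₁₂ = f₂₁ = 1.733/EI.
Compatibility — zero rotation at each built-in end:
  3.467 M_A + 1.733 M_B = 2616
  1.733 M_A + 3.467 M_B = 2344
Solving the pair gives M_A = 555.4 kN·m and M_B = 398.5 kN·m (hogging).

M_A = 555.4 kN·m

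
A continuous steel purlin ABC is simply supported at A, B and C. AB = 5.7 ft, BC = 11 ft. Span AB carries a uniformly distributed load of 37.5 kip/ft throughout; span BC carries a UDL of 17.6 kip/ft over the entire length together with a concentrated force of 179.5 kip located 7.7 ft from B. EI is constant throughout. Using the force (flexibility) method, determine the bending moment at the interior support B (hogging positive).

Release continuity at B by inserting a hinge; the redundant is the internal moment M_B. The primary structure is two simply-supported spans AB and BC.
Rotations at B on the released spans (each span's end-slope, ×1/EI):
  span AB: UDL 37.5: wL³/(24EI) = 289.4/EI
  span BC: UDL 17.6: wL³/(24EI) = 976.1/EI
  span BC: point load 179.5 at a = 7.7: Pab(L + b)/(6LEI) = 988.2/EI
  relative rotation θ_0 = (289.4 + 1964)/EI = 2254/EI
A unit hogging moment at B produces rotation L₁/(3EI) + L₂/(3EI) = 5.567/EI.
Slope continuity at B: θ_0 = M_B·5.567/EI, so M_B = 2254/5.567 = 404.9 kip·ft (hogging).

M_B = 404.9 kip·ft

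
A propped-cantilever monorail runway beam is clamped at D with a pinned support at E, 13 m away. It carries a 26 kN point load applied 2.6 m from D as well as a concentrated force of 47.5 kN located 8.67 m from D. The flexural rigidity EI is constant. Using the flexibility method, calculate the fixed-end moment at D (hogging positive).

Remove the prop at E; the released (primary) structure is a cantilever built in at D.
Free-end deflection of the primary structure under the applied loading (downward +):
  point load 26 at a = 2.6: Pa²(3L − a)/(6EI) = 1066/EI
  point load 47.5 at a = 8.67: Pa²(3L − a)/(6EI) = 18049/EI
  δ_0 = 19115/EI
Tip deflection under a unit load at E: L³/(3EI) = 732.3/EI.
The prop prevents deflection at E: R_E = δ_0/δ_{EE} = 19115/732.3 = 26.1 kN.
Moment equilibrium about D: M_D = Σ(load moments about D) − R_E·L = 479.4 − 26.1×13 = 140.1 kN·m.

M_D = 140.1 kN·m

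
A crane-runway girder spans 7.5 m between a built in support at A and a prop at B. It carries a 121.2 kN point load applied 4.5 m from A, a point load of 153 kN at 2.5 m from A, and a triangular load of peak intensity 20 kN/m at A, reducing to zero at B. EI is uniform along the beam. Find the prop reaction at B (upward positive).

Release the roller at B. Primary structure: cantilever fixed at A.
Primary-structure tip deflection at B by superposition:
  point load 121.2 at a = 4.5: Pa²(3L − a)/(6EI) = 7363/EI
  point load 153 at a = 2.5: Pa²(3L − a)/(6EI) = 3188/EI
  triangular load, peak 20 at the fixed end: w₀L⁴/(30EI) = 2109/EI
  δ_0 = 12660/EI
Flexibility coefficient — unit upward force at B: δ_{BB} = L³/(3EI) = 140.6/EI.
The prop prevents deflection at B: R_B = δ_0/δ_{BB} = 12660/140.6 = 90.03 kN.

R_B = 90.03 kN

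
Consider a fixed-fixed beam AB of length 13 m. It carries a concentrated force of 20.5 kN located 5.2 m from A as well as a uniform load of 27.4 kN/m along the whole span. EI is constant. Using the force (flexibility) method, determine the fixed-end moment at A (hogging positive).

M_A = 424.3 kN·m

Take the two fixed-end moments M_A, M_B as redundants; the released structure is the simple span AB.
Simple-span end rotations at A and B under the given loads:
  at A: point load 20.5 at a = 5.2: Pab(L + b)/(6LEI) = 221.7/EI
  at B: point load 20.5 at a = 5.2: Pab(L + a)/(6LEI) = 194/EI
  at A: UDL 27.4: wL³/(24EI) = 2508/EI
  at B: UDL 27.4: wL³/(24EI) = 2508/EI
  θ_A0 = 2730/EI,  θ_B0 = 2702/EI
Flexibility coefficients: a unit moment at one end gives L/(3EI) there and L/(6EI) at the far end, so f₁₁ = f₂₂ = 4.333/EI and f₁₂ = f₂₁ = 2.167/EI.
Compatibility — zero rotation at each built-in end:
  4.333 M_A + 2.167 M_B = 2730
  2.167 M_A + 4.333 M_B = 2702
Solving the pair gives M_A = 424.3 kN·m and M_B = 411.5 kN·m (hogging).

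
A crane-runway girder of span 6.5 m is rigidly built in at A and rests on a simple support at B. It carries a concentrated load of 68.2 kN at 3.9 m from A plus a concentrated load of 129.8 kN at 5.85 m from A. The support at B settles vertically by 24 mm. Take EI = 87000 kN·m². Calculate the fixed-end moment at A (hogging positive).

M_A = 264.5 kN·m

Take the reaction at B as the redundant and release it; the primary structure is a cantilever fixed at A.
Deflection at B on the released cantilever, summing each load's contribution:
  point load 68.2 at a = 3.9: Pa²(3L − a)/(6EI) = 2697/EI
  point load 129.8 at a = 5.85: Pa²(3L − a)/(6EI) = 10106/EI
  δ_0 = 12803/EI
Tip deflection under a unit load at B: L³/(3EI) = 91.54/EI.
With EI = 87000 kN·m²: δ_0 = 0.14716 m and δ_{BB} = 0.001052 m/kN.
Compatibility — the beam at B must follow the support down by 0.024 m: δ_0 − R_B·δ_{BB} = 0.024, so R_B = (0.14716 − 0.024)/0.001052 = 117 kN.
Moment equilibrium about A: M_A = Σ(load moments about A) − R_B·L = 1025 − 117×6.5 = 264.5 kN·m.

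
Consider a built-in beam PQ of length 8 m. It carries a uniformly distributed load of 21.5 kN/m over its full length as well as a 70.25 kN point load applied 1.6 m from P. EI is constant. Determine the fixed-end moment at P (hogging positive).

Take the two fixed-end moments M_P, M_Q as redundants; the released structure is the simple span PQ.
Simple-span end rotations at P and Q under the given loads:
  at P: UDL 21.5: wL³/(24EI) = 458.7/EI
  at Q: UDL 21.5: wL³/(24EI) = 458.7/EI
  at P: point load 70.25 at a = 1.6: Pab(L + b)/(6LEI) = 215.8/EI
  at Q: point load 70.25 at a = 1.6: Pab(L + a)/(6LEI) = 143.9/EI
  θ_P0 = 674.5/EI,  θ_Q0 = 602.5/EI
Flexibility coefficients: a unit moment at one end gives L/(3EI) there and L/(6EI) at the far end, so f₁₁ = f₂₂ = 2.667/EI and f₁₂ = f₂₁ = 1.333/EI.
Compatibility — zero rotation at each built-in end:
  2.667 M_P + 1.333 M_Q = 674.5
  1.333 M_P + 2.667 M_Q = 602.5
Solving the pair gives M_P = 186.6 kN·m and M_Q = 132.7 kN·m (hogging).

M_P = 186.6 kN·m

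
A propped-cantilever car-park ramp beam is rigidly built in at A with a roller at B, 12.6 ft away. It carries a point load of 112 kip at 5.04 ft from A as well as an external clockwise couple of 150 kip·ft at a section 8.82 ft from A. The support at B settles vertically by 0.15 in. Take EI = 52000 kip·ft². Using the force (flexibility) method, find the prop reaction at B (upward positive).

R_B = 38.57 kip

Choose R_B as the redundant. The primary structure is the cantilever fixed at A.
Free-end deflection of the primary structure under the applied loading (downward +):
  point load 112 at a = 5.04: Pa²(3L − a)/(6EI) = 15534/EI
  clockwise couple 150 at a = 8.82: M₀a(2L − a)/(2EI) = 10835/EI
  δ_0 = 26369/EI
Tip deflection under a unit load at B: L³/(3EI) = 666.8/EI.
With EI = 52000 kip·ft²: δ_0 = 0.5071 ft and δ_{BB} = 0.012823 ft/kip.
Compatibility — the beam at B must follow the support down by 0.0125 ft: δ_0 − R_B·δ_{BB} = 0.0125, so R_B = (0.5071 − 0.0125)/0.012823 = 38.57 kip.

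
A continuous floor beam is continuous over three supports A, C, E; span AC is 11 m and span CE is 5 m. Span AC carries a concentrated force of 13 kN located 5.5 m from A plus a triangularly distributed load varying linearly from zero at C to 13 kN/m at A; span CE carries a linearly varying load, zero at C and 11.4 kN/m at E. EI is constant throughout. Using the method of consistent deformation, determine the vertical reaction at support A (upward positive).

Release continuity at C by inserting a hinge; the redundant is the internal moment M_C. The primary structure is two simply-supported spans AC and CE.
Rotations at C on the released spans (each span's end-slope, ×1/EI):
  span AC: point load 13 at a = 5.5: Pab(L + a)/(6LEI) = 98.31/EI
  span AC: triangular load, peak 13: 7w₀L³/(360EI) = 336.4/EI
  span CE: triangular load, peak 11.4: 7w₀L³/(360EI) = 27.71/EI
  relative rotation θ_0 = (434.8 + 27.71)/EI = 462.5/EI
A unit hogging moment at C produces rotation L₁/(3EI) + L₂/(3EI) = 5.333/EI.
Slope continuity at C: θ_0 = M_C·5.333/EI, so M_C = 462.5/5.333 = 86.71 kN·m (hogging).
Span AC, ΣM about A with M_C applied at C: R_C^{AC}·11 = 333.7 + 86.71, so R_C^{AC} = 38.22 kN and R_A = 84.5 − 38.22 = 46.28 kN.

R_A = 46.28 kN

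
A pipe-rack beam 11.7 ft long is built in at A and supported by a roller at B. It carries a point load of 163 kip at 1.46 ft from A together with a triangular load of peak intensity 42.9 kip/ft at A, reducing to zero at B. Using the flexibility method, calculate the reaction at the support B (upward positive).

R_B = 53.84 kip

Take the reaction at B as the redundant and release it; the primary structure is a cantilever fixed at A.
Deflection at B on the released cantilever, summing each load's contribution:
  point load 163 at a = 1.46: Pa²(3L − a)/(6EI) = 1948/EI
  triangular load, peak 42.9 at the fixed end: w₀L⁴/(30EI) = 26797/EI
  δ_0 = 28745/EI
Flexibility coefficient — unit upward force at B: δ_{BB} = L³/(3EI) = 533.9/EI.
Compatibility at B: δ_0 − R_B·δ_{BB} = 0, so R_B = 28745/533.9 = 53.84 kip.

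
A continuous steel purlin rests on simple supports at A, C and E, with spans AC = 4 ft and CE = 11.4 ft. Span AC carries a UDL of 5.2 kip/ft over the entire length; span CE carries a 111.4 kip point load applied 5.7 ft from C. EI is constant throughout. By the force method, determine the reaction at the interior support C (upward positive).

Insert a hinge at C; M_C is the redundant, and each span becomes simply supported.
Rotations at C on the released spans (each span's end-slope, ×1/EI):
  span AC: UDL 5.2: wL³/(24EI) = 13.87/EI
  span CE: point load 111.4 at a = 5.7: Pab(L + b)/(6LEI) = 904.8/EI
  relative rotation θ_0 = (13.87 + 904.8)/EI = 918.7/EI
A unit hogging moment at C produces rotation L₁/(3EI) + L₂/(3EI) = 5.133/EI.
Slope continuity at C: θ_0 = M_C·5.133/EI, so M_C = 918.7/5.133 = 179 kip·ft (hogging).
Span AC, ΣM about A with M_C applied at C: R_C^{AC}·4 = 41.6 + 179, so R_C^{AC} = 55.14 kip and R_A = 20.8 − 55.14 = -34.34 kip.
Span CE, ΣM about E: R_C^{CE}·11.4 = 635 + 179, so R_C^{CE} = 71.4 kip and R_E = 111.4 − 71.4 = 40 kip.
R_C = 55.14 + 71.4 = 126.5 kip.

R_C = 126.5 kip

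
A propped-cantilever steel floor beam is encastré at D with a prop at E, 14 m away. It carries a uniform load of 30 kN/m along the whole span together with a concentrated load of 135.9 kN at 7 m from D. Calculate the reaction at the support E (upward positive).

Take the reaction at E as the redundant and release it; the primary structure is a cantilever fixed at D.
Downward deflection at the released point E due to the loads:
  UDL 30: wL⁴/(8EI) = 144060/EI
  point load 135.9 at a = 7: Pa²(3L − a)/(6EI) = 38845/EI
  δ_0 = 182905/EI
Flexibility coefficient — unit upward force at E: δ_{EE} = L³/(3EI) = 914.7/EI.
The prop prevents deflection at E: R_E = δ_0/δ_{EE} = 182905/914.7 = 200 kN.

R_E = 200 kN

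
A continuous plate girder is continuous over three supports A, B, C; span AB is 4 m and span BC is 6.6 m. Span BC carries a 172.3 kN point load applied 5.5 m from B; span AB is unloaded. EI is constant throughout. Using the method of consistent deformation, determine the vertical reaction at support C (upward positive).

Release continuity at B by inserting a hinge; the redundant is the internal moment M_B. The primary structure is two simply-supported spans AB and BC.
End slopes at the hinge B, treating each span as simply supported:
  span BC: point load 172.3 at a = 5.5: Pab(L + b)/(6LEI) = 202.7/EI
  relative rotation θ_0 = (0 + 202.7)/EI = 202.7/EI
A unit hogging moment at B produces rotation L₁/(3EI) + L₂/(3EI) = 3.533/EI.
Compatibility: M_B·(L₁+L₂)/(3EI) = θ_0, giving M_B = 57.37 kN·m (hogging).
Span BC, ΣM about C: R_B^{BC}·6.6 = 189.5 + 57.37, so R_B^{BC} = 37.41 kN and R_C = 172.3 − 37.41 = 134.9 kN.

R_C = 134.9 kN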